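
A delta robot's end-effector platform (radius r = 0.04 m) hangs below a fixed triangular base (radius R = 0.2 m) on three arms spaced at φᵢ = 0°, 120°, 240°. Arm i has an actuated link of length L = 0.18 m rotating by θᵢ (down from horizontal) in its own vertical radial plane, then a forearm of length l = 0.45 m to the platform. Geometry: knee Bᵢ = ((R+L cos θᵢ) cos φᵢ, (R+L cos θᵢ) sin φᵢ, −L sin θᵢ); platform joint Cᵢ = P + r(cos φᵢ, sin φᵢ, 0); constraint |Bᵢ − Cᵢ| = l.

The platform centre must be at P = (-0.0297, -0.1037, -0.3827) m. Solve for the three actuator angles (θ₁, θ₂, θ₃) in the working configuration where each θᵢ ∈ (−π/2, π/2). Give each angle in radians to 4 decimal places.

θ₁ = 0.6110, θ₂ = 0.7852, θ₃ = 0.0002

φ1=0.0° → target in arm frame (-0.0297, -0.1037)
  A=0.1897, B=-0.3827, C=(l²−L²−A²−y'²−z²)/(2L)=-0.0642
  θ1 = atan2(B,A) + arccos(C/0.4271) = 0.6110
arm 2 (φ=120.0°): x'=-0.0750, y'=0.0776
  e−x'=0.2350;  (l²−L²−(e−x')²−y'²−z²)/2L = -0.1044
  θ2 = atan2(B,A) + arccos(C/0.4491) = 0.7852
arm 3 (φ=240.0°): x'=0.1047, y'=0.0261
  e−x'=0.0553;  (l²−L²−(e−x')²−y'²−z²)/2L = 0.0553
  γ=atan2(-0.3827,0.0553)=-1.4272;  ψ=arccos(0.1429)=1.4274;  θ3=γ+ψ≈0.0002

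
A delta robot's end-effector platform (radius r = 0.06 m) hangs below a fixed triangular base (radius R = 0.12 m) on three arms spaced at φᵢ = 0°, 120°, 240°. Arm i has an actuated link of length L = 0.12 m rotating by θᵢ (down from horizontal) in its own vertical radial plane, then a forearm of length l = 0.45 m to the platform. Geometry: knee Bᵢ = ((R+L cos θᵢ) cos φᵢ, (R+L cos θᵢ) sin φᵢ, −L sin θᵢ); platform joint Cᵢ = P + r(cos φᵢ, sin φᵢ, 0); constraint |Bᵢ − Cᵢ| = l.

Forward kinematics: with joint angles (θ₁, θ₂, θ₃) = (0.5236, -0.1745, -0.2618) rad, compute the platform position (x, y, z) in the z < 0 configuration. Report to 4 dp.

(-0.1373, -0.0132, -0.3940)

φ1=0.0°: virtual centre (0.1639, 0.0000, -0.0600), radius l
φ2=120.0°: virtual centre (-0.0891, 0.1543, 0.0208), radius l
φ3=240.0°: virtual centre (-0.0880, -0.1523, 0.0311), radius l
subtract pairs → two planes through P
[-0.5060 0.3086 0.1617]·P = 0.0017;  [-0.5038 -0.3047 0.1821]·P = 0.0014
Cramer: x(z) = -0.0031+0.3406z;  y(z) = 0.0004+0.0346z
into |P−O₁|² = l²: 1.1172z² + 0.0062z + -0.1710 = 0;  Δ = 0.7642;  z = -0.3940 or 0.3884 → z<0 root = -0.3940
x = -0.1373, y = -0.0132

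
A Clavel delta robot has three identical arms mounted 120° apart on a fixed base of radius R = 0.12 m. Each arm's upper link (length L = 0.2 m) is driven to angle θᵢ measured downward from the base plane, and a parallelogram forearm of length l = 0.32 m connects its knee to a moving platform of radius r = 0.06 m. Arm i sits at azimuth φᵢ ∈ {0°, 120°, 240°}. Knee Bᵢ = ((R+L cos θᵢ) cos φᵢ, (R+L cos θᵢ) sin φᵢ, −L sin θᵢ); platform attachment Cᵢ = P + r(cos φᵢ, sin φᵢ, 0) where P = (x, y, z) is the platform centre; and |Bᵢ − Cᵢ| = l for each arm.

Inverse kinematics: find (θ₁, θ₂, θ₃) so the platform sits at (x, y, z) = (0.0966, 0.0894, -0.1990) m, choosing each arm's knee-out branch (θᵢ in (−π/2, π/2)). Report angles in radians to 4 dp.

θ₁ = -0.3491, θ₂ = 0.0872, θ₃ = 0.8725

arm 1 (φ=0.0°): x'=0.0966, y'=0.0894
  A=-0.0366, B=-0.1990, C=(l²−L²−A²−y'²−z²)/(2L)=0.0337
  γ=atan2(-0.1990,-0.0366)=-1.7527;  ψ=arccos(0.1664)=1.4036;  θ1=γ+ψ≈-0.3491
rotate P by −φ2: (0.0291, -0.1284, -0.1990)
  A=0.0309, B=-0.1990, C=(l²−L²−A²−y'²−z²)/(2L)=0.0134
  θ2 = atan2(B,A) + arccos(C/0.2014) = 0.0872
arm 3 (φ=240.0°): x'=-0.1257, y'=0.0390
  e−x'=0.1857;  (l²−L²−(e−x')²−y'²−z²)/2L = -0.0330
  θ3 = atan2(B,A) + arccos(C/0.2722) = 0.8725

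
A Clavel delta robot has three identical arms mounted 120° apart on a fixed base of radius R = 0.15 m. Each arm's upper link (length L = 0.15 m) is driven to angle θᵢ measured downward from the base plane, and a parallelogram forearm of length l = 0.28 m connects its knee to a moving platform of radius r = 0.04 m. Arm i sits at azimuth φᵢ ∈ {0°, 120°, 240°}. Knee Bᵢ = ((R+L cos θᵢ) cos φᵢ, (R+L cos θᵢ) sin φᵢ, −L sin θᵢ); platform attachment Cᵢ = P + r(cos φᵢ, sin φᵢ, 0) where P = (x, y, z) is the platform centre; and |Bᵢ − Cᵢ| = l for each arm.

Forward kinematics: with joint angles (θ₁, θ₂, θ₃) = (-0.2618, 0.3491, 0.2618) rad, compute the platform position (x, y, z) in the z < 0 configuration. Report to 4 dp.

(0.0282, -0.0047, -0.1254)

φ1=0.0°: virtual centre (0.2549, 0.0000, 0.0388), radius l
arm 2 at φ=120.0°: ρ2 = 0.2510;  O2 = (-0.1255, 0.2173, -0.0513)
O3 = (0.2549·cos240.0°, 0.2549·sin240.0°, -0.0388) = (-0.1274, -0.2207, -0.0388)
|O₂|²−|O₁|² = -0.0009;  |O₃|²−|O₁|² = 0.0000
linear system: -0.7607x+0.4347y = -0.0009−-0.1803z; -0.7647x+-0.4415y = 0.0000−-0.1553z
det = 0.6682;  x = 0.0006+-0.2201z,  y = -0.0010+0.0295z
sphere 1 gives Az²+Bz+C=0 with A=1.0493, B=0.0343, C=-0.0122;  B²−4AC=0.0524;  roots -0.1254, 0.0928;  negative root z = -0.1254
x = 0.0282, y = -0.0047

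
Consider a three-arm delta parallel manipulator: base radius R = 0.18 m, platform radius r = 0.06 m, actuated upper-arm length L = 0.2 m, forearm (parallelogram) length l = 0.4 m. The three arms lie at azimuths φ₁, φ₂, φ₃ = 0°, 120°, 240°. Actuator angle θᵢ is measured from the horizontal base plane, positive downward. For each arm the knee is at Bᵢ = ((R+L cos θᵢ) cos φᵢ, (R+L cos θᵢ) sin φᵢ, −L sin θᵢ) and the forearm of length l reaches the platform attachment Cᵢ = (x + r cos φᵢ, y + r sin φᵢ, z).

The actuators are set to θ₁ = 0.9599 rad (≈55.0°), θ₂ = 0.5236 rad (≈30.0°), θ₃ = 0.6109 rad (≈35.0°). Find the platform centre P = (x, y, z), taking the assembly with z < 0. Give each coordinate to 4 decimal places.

arm 1 at φ=0.0°: e+L cos θ1 = 0.2347;  O1 = (0.2347, 0.0000, -0.1638)
O2 = (0.2932·cos120.0°, 0.2932·sin120.0°, -0.1000) = (-0.1466, 0.2539, -0.1000)
arm 3 at φ=240.0°: e+L cos θ3 = 0.2838;  O3 = (-0.1419, -0.2458, -0.1147)
subtract pairs → two planes through P
plane₁₂: -0.7626x+0.5078y+0.1277z = 0.0140
det = 0.7575;  x = -0.0170+0.1487z,  y = 0.0021+-0.0281z
into |P−O₁|² = l²: 1.0229z² + 0.2527z + -0.0698 = 0;  Δ = 0.3494;  z = -0.4124 or 0.1654 → z<0 root = -0.4124
x = -0.0783, y = 0.0137

(-0.0783, 0.0137, -0.4124)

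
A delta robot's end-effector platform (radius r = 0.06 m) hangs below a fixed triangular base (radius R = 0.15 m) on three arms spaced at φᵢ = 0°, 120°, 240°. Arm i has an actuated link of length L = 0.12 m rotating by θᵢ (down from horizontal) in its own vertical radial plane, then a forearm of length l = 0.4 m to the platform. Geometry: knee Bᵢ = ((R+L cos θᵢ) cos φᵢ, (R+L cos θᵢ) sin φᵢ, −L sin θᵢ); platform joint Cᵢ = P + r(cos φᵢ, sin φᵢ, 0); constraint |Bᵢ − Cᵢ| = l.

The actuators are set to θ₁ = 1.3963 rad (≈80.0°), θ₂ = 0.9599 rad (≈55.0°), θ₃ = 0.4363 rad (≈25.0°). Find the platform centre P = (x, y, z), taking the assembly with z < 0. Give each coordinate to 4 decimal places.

(-0.1198, -0.0711, -0.4372)

centre 1 = (0.1108·cos0.0°, 0.1108·sin0.0°, -0.1182) = (0.1108, 0.0000, -0.1182)
arm 2 at φ=120.0°: e+L cos θ2 = 0.1588;  centre 2 = (-0.0794, 0.1376, -0.0983)
φ3=240.0°: virtual centre (-0.0994, -0.1721, -0.0507), radius l
subtract pairs → two planes through P
plane₁₂: -0.3805x+0.2751y+0.0398z = 0.0086
det = 0.2467;  x = -0.0297+0.2060z,  y = -0.0097+0.1404z
sphere 1 gives Az²+Bz+C=0 with A=1.0621, B=0.1757, C=-0.1262;  B²−4AC=0.5670;  roots -0.4372, 0.2717;  negative root z = -0.4372
x = -0.1198, y = -0.0711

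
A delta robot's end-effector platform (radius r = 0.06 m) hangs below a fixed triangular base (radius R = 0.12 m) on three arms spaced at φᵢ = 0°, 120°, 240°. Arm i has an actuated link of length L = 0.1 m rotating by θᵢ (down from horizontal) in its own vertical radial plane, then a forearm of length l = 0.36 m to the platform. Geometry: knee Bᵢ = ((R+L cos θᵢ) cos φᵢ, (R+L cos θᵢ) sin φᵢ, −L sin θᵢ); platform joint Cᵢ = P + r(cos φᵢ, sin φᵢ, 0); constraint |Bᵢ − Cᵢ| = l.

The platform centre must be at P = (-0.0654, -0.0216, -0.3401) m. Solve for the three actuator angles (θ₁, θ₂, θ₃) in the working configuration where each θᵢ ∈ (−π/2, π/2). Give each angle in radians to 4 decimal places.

θ₁ = 0.5232, θ₂ = 0.1743, θ₃ = -0.0006

arm 1 (φ=0.0°): x'=-0.0654, y'=-0.0216
  A=0.1254, B=-0.3401, C=(l²−L²−A²−y'²−z²)/(2L)=-0.0613
  √(A²+B²)=0.3625;  θ1 = -1.2175+1.7407 ≈ 0.5232
rotate P by −φ2: (0.0140, 0.0674, -0.3401)
  e−x'=0.0460;  (l²−L²−(e−x')²−y'²−z²)/2L = -0.0137
  γ=atan2(-0.3401,0.0460)=-1.4363;  ψ=arccos(-0.0398)=1.6106;  θ2=γ+ψ≈0.1743
φ3=240.0° → target in arm frame (0.0514, -0.0458)
  A cos θ + B sin θ = C:  0.0086·cos θ + -0.3401·sin θ = 0.0088
  √(A²+B²)=0.3402;  θ3 = -1.5455+1.5450 ≈ -0.0006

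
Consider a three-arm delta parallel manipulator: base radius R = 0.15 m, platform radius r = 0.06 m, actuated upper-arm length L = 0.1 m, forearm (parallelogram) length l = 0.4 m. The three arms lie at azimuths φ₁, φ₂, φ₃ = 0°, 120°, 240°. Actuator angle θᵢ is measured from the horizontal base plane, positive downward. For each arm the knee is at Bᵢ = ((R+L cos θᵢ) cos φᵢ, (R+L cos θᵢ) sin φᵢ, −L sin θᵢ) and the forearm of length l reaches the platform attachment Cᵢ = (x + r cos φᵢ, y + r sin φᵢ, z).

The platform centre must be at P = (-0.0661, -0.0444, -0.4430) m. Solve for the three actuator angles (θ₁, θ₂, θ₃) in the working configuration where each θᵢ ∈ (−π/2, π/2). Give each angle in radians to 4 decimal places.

θ₁ = 1.2219, θ₂ = 0.9604, θ₃ = 0.6113

arm 1 (φ=0.0°): x'=-0.0661, y'=-0.0444
  e−x'=0.1561;  (l²−L²−(e−x')²−y'²−z²)/2L = -0.3629
  γ=atan2(-0.4430,0.1561)=-1.2320;  ψ=arccos(-0.7727)=2.4539;  θ1=γ+ψ≈1.2219
rotate P by −φ2: (-0.0054, 0.0794, -0.4430)
  A=0.0954, B=-0.4430, C=(l²−L²−A²−y'²−z²)/(2L)=-0.3083
  θ2 = atan2(B,A) + arccos(C/0.4532) = 0.9604
rotate P by −φ3: (0.0715, -0.0350, -0.4430)
  e−x'=0.0185;  (l²−L²−(e−x')²−y'²−z²)/2L = -0.2391
  θ3 = atan2(B,A) + arccos(C/0.4434) = 0.6113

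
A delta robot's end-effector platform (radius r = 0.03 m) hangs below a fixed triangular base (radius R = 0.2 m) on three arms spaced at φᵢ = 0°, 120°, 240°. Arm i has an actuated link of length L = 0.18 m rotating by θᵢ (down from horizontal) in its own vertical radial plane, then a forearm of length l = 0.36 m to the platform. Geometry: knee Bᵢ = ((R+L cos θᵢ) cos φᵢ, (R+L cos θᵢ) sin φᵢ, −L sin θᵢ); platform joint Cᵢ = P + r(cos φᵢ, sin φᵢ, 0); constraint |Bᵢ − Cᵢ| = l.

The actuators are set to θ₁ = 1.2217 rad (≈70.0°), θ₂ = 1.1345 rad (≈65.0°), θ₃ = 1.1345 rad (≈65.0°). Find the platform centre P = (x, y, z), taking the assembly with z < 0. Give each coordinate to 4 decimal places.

(-0.0143, 0.0000, -0.4321)

φ1=0.0°: virtual centre (0.2316, 0.0000, -0.1691), radius l
centre 2 = (0.2461·cos120.0°, 0.2461·sin120.0°, -0.1631) = (-0.1230, 0.2131, -0.1631)
φ3=240.0°: virtual centre (-0.1230, -0.2131, -0.1631), radius l
subtract pairs → two planes through P
linear system: -0.7092x+0.4262y = 0.0049−0.0120z; -0.7092x+-0.4262y = 0.0049−0.0120z
det = 0.6045;  x = -0.0069+0.0169z,  y = 0.0000+0.0000z
quadratic in z: (1.0003)z²+(0.3302)z+(-0.0441)=0, √Δ=0.5343 → z ∈ {-0.4321, 0.1020}; z = -0.4321 (taking z<0)
x = -0.0143, y = 0.0000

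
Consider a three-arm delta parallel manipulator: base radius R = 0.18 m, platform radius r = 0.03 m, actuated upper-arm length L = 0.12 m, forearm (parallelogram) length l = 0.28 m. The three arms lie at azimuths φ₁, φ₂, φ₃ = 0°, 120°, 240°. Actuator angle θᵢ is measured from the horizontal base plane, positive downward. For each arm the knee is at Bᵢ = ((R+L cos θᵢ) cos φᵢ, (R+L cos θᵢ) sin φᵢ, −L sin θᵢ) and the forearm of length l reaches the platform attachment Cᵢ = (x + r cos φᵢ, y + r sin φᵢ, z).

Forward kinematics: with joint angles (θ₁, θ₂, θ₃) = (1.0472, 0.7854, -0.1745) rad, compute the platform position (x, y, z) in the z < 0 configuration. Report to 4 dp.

(-0.0546, -0.0528, -0.1788)

φ1=0.0°: virtual centre (0.2100, 0.0000, -0.1039), radius l
O2 = (0.2349·cos120.0°, 0.2349·sin120.0°, -0.0849) = (-0.1174, 0.2034, -0.0849)
φ3=240.0°: virtual centre (-0.1341, -0.2322, 0.0208), radius l
|O₂|²−|O₁|² = 0.0075;  |O₃|²−|O₁|² = 0.0175
[-0.6549 0.4068 0.0381]·P = 0.0075;  [-0.6882 -0.4645 0.2495]·P = 0.0175
det = 0.5841;  x = -0.0181+0.2041z,  y = -0.0108+0.2348z
sphere 1 gives Az²+Bz+C=0 with A=1.0968, B=0.1097, C=-0.0155;  B²−4AC=0.0799;  roots -0.1788, 0.0788;  negative root z = -0.1788
x = -0.0546, y = -0.0528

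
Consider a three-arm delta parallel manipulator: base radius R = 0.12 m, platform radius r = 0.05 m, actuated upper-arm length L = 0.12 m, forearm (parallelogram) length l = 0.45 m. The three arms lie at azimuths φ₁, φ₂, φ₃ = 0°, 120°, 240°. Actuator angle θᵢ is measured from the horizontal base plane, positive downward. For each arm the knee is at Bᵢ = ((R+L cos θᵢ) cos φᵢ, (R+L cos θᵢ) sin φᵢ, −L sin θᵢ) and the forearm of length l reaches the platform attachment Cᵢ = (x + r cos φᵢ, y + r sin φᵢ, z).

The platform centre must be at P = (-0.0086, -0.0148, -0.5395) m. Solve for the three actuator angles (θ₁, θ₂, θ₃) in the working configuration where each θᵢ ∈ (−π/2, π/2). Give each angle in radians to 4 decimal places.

θ₁ = 1.1342, θ₂ = 1.1339, θ₃ = 1.0468

φ1=0.0° → target in arm frame (-0.0086, -0.0148)
  A=0.0786, B=-0.5395, C=(l²−L²−A²−y'²−z²)/(2L)=-0.4557
  γ=atan2(-0.5395,0.0786)=-1.4261;  ψ=arccos(-0.8358)=2.5603;  θ1=γ+ψ≈1.1342
arm 2 (φ=120.0°): x'=-0.0085, y'=0.0148
  e−x'=0.0785;  (l²−L²−(e−x')²−y'²−z²)/2L = -0.4556
  γ=atan2(-0.5395,0.0785)=-1.4263;  ψ=arccos(-0.8357)=2.5602;  θ2=γ+ψ≈1.1339
φ3=240.0° → target in arm frame (0.0171, 0.0000)
  A cos θ + B sin θ = C:  0.0529·cos θ + -0.5395·sin θ = -0.4407
  θ3 = atan2(B,A) + arccos(C/0.5421) = 1.0468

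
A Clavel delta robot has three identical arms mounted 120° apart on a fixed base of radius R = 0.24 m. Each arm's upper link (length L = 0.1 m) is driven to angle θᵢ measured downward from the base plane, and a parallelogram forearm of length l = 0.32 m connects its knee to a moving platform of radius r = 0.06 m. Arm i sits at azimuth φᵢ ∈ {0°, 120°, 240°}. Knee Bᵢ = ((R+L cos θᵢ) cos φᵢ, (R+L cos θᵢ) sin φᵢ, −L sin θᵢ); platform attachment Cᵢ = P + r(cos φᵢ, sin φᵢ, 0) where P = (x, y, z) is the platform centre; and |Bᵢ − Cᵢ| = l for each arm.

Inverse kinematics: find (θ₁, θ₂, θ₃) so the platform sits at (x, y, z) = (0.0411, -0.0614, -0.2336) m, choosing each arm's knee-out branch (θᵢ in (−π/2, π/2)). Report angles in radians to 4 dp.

θ₁ = 0.2613, θ₂ = 1.2221, θ₃ = 0.3491

φ1=0.0° → target in arm frame (0.0411, -0.0614)
  A cos θ + B sin θ = C:  0.1389·cos θ + -0.2336·sin θ = 0.0738
  γ=atan2(-0.2336,0.1389)=-1.0344;  ψ=arccos(0.2717)=1.2956;  θ1=γ+ψ≈0.2613
φ2=120.0° → target in arm frame (-0.0737, -0.0049)
  A cos θ + B sin θ = C:  0.2537·cos θ + -0.2336·sin θ = -0.1328
  √(A²+B²)=0.3449;  θ2 = -0.7441+1.9662 ≈ 1.2221
arm 3 (φ=240.0°): x'=0.0326, y'=0.0663
  A cos θ + B sin θ = C:  0.1474·cos θ + -0.2336·sin θ = 0.0586
  θ3 = atan2(B,A) + arccos(C/0.2762) = 0.3491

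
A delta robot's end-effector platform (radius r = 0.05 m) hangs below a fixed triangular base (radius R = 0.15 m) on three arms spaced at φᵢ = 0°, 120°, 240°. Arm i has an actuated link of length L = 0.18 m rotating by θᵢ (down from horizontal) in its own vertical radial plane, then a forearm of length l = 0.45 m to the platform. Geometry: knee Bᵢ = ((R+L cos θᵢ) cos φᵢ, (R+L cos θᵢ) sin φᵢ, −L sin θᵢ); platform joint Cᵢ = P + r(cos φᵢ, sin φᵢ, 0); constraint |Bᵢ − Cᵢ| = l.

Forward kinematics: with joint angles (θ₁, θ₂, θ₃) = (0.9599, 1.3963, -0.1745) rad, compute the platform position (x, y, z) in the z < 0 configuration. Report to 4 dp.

φ1=0.0°: virtual centre (0.2032, 0.0000, -0.1474), radius l
φ2=120.0°: virtual centre (-0.0656, 0.1137, -0.1773), radius l
O3 = (0.2773·cos240.0°, 0.2773·sin240.0°, 0.0313) = (-0.1386, -0.2401, 0.0313)
eliminate P² terms by subtracting sphere 1 from 2 and 3
plane₁₂: -0.5377x+0.2273y+-0.0596z = -0.0144
det = 0.4137;  x = 0.0086+0.1272z,  y = -0.0430+0.5631z
sphere 1 gives Az²+Bz+C=0 with A=1.3333, B=0.1969, C=-0.1410;  B²−4AC=0.7908;  roots -0.4073, 0.2596;  negative root z = -0.4073
x = -0.0432, y = -0.2724

(-0.0432, -0.2724, -0.4073)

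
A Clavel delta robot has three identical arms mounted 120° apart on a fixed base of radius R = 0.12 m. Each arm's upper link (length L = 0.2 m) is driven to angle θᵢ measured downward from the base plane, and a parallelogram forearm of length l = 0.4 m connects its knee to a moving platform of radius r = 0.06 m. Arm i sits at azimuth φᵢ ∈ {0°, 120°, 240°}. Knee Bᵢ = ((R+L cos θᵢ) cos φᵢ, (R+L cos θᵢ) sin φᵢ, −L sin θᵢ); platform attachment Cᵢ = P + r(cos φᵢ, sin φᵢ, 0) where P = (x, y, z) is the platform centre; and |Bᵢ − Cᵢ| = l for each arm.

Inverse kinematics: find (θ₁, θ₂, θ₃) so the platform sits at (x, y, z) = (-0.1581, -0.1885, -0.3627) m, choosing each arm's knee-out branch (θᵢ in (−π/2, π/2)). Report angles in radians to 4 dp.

φ1=0.0° → target in arm frame (-0.1581, -0.1885)
  e−x'=0.2181;  (l²−L²−(e−x')²−y'²−z²)/2L = -0.2366
  γ=atan2(-0.3627,0.2181)=-1.0294;  ψ=arccos(-0.5591)=2.1641;  θ1=γ+ψ≈1.1347
φ2=120.0° → target in arm frame (-0.0842, 0.2312)
  e−x'=0.1442;  (l²−L²−(e−x')²−y'²−z²)/2L = -0.2145
  γ=atan2(-0.3627,0.1442)=-1.1924;  ψ=arccos(-0.5494)=2.1525;  θ2=γ+ψ≈0.9601
arm 3 (φ=240.0°): x'=0.2423, y'=-0.0427
  A cos θ + B sin θ = C:  -0.1823·cos θ + -0.3627·sin θ = -0.1165
  √(A²+B²)=0.4059;  θ3 = -2.0365+1.8619 ≈ -0.1746

θ₁ = 1.1347, θ₂ = 0.9601, θ₃ = -0.1746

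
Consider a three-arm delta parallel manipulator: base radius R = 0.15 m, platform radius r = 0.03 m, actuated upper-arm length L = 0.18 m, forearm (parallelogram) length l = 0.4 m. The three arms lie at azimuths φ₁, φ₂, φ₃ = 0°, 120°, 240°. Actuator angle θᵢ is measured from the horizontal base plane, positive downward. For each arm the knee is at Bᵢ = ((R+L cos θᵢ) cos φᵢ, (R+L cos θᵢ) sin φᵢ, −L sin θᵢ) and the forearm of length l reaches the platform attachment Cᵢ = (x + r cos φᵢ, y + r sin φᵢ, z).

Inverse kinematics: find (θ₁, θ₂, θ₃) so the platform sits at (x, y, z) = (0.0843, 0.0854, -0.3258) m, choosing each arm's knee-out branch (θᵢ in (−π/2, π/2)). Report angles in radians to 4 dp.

φ1=0.0° → target in arm frame (0.0843, 0.0854)
  A cos θ + B sin θ = C:  0.0357·cos θ + -0.3258·sin θ = 0.0358
  √(A²+B²)=0.3278;  θ1 = -1.4617+1.4614 ≈ -0.0003
φ2=120.0° → target in arm frame (0.0318, -0.1157)
  A cos θ + B sin θ = C:  0.0882·cos θ + -0.3258·sin θ = 0.0008
  √(A²+B²)=0.3375;  θ2 = -1.3064+1.5684 ≈ 0.2620
rotate P by −φ3: (-0.1161, 0.0303, -0.3258)
  A=0.2361, B=-0.3258, C=(l²−L²−A²−y'²−z²)/(2L)=-0.0978
  √(A²+B²)=0.4024;  θ3 = -0.9437+1.8163 ≈ 0.8727

θ₁ = -0.0003, θ₂ = 0.2620, θ₃ = 0.8727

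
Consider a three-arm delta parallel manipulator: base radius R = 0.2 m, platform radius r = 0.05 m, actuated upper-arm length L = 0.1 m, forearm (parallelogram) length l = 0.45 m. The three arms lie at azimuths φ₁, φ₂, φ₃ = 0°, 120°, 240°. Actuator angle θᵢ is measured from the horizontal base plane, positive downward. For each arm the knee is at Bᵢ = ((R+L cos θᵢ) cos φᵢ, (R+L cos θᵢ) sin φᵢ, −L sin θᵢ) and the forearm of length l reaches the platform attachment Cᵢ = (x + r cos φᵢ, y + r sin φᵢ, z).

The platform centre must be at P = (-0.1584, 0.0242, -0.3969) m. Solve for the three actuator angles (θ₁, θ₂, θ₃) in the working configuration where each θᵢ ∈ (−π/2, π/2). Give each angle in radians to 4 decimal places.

θ₁ = 1.3092, θ₂ = -0.0872, θ₃ = 0.1748

arm 1 (φ=0.0°): x'=-0.1584, y'=0.0242
  A cos θ + B sin θ = C:  0.3084·cos θ + -0.3969·sin θ = -0.3036
  γ=atan2(-0.3969,0.3084)=-0.9102;  ψ=arccos(-0.6041)=2.2194;  θ1=γ+ψ≈1.3092
rotate P by −φ2: (0.1002, 0.1251, -0.3969)
  A=0.0498, B=-0.3969, C=(l²−L²−A²−y'²−z²)/(2L)=0.0842
  √(A²+B²)=0.4000;  θ2 = -1.4459+1.3587 ≈ -0.0872
rotate P by −φ3: (0.0582, -0.1493, -0.3969)
  e−x'=0.0918;  (l²−L²−(e−x')²−y'²−z²)/2L = 0.0213
  θ3 = atan2(B,A) + arccos(C/0.4074) = 0.1748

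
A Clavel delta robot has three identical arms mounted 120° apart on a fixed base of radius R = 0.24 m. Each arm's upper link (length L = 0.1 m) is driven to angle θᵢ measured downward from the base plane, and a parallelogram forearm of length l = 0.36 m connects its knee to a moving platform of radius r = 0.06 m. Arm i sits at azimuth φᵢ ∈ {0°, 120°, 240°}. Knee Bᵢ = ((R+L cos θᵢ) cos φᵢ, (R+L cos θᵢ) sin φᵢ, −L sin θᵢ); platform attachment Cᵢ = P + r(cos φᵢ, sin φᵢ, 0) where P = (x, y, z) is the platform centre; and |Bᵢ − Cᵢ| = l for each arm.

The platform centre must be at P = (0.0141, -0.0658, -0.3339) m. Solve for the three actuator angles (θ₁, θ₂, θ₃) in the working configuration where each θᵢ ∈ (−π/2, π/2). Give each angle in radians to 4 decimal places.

θ₁ = 0.7852, θ₂ = 1.3090, θ₃ = 0.5233

arm 1 (φ=0.0°): x'=0.0141, y'=-0.0658
  e−x'=0.1659;  (l²−L²−(e−x')²−y'²−z²)/2L = -0.1187
  θ1 = atan2(B,A) + arccos(C/0.3728) = 0.7852
rotate P by −φ2: (-0.0640, 0.0207, -0.3339)
  A=0.2440, B=-0.3339, C=(l²−L²−A²−y'²−z²)/(2L)=-0.2594
  θ2 = atan2(B,A) + arccos(C/0.4136) = 1.3090
φ3=240.0° → target in arm frame (0.0499, 0.0451)
  A=0.1301, B=-0.3339, C=(l²−L²−A²−y'²−z²)/(2L)=-0.0542
  θ3 = atan2(B,A) + arccos(C/0.3583) = 0.5233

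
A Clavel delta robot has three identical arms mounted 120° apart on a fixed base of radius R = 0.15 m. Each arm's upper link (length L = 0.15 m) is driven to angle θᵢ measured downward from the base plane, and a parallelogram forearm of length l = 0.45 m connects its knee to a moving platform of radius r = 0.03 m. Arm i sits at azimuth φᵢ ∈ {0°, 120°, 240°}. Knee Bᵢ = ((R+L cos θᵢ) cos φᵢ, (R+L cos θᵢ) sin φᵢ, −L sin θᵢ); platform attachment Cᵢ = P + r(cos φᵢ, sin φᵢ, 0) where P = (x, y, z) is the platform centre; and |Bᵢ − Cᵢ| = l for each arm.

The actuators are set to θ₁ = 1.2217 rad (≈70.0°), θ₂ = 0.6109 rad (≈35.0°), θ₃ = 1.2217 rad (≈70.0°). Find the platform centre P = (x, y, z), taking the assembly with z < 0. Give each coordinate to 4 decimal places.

O1 = (0.1713·cos0.0°, 0.1713·sin0.0°, -0.1410) = (0.1713, 0.0000, -0.1410)
arm 2 at φ=120.0°: ρ2 = 0.2429;  O2 = (-0.1214, 0.2103, -0.0860)
φ3=240.0°: virtual centre (-0.0857, -0.1484, -0.1410), radius l
eliminate P² terms by subtracting sphere 1 from 2 and 3
[-0.5855 0.4207 0.1098]·P = 0.0172;  [-0.5139 -0.2967 0.0000]·P = 0.0000
Cramer: x(z) = -0.0131+0.0836z;  y(z) = 0.0226-0.1448z
sphere 1 gives Az²+Bz+C=0 with A=1.0279, B=0.2445, C=-0.1481;  B²−4AC=0.6688;  roots -0.5167, 0.2789;  negative root z = -0.5167
x = -0.0563, y = 0.0974

(-0.0563, 0.0974, -0.5167)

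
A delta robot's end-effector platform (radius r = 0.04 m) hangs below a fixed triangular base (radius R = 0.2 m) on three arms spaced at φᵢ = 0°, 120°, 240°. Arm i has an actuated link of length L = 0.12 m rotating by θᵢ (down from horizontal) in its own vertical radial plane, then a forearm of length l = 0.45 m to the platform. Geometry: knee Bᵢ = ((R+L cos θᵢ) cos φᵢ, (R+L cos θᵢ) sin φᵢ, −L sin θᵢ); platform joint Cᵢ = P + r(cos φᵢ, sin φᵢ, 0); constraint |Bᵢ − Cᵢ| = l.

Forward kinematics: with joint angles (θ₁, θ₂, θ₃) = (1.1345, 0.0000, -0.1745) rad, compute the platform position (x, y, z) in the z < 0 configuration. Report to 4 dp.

(-0.1566, -0.0156, -0.3683)

φ1=0.0°: virtual centre (0.2107, 0.0000, -0.1088), radius l
centre 2 = (0.2800·cos120.0°, 0.2800·sin120.0°, 0.0000) = (-0.1400, 0.2425, 0.0000)
arm 3 at φ=240.0°: ρ3 = 0.2782;  centre 3 = (-0.1391, -0.2409, 0.0208)
eliminate P² terms by subtracting sphere 1 from 2 and 3
plane₁₂: -0.7014x+0.4850y+0.2175z = 0.0222
det = 0.6772;  x = -0.0312+0.3404z,  y = 0.0005+0.0437z
quadratic in z: (1.1178)z²+(0.0529)z+(-0.1321)=0, √Δ=0.7704 → z ∈ {-0.3683, 0.3210}; z = -0.3683 (taking z<0)
x = -0.1566, y = -0.0156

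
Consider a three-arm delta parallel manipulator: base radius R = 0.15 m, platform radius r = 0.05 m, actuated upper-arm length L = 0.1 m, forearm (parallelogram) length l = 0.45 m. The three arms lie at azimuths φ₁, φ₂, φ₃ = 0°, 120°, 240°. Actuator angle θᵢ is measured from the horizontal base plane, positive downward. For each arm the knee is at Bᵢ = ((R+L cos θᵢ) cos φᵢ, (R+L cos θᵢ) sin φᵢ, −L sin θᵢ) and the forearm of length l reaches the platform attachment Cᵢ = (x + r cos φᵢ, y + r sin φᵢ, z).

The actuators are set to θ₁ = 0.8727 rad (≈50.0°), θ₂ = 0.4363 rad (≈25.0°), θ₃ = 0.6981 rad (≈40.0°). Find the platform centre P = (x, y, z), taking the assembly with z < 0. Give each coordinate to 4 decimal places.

(-0.0496, 0.0359, -0.4709)

φ1=0.0°: virtual centre (0.1643, 0.0000, -0.0766), radius l
arm 2 at φ=120.0°: e+L cos θ2 = 0.1906;  centre 2 = (-0.0953, 0.1651, -0.0423)
φ3=240.0°: virtual centre (-0.0883, -0.1529, -0.0643), radius l
|centre ₂|²−|centre ₁|² = 0.0053;  |centre ₃|²−|centre ₁|² = 0.0025
linear system: -0.5192x+0.3302y = 0.0053−0.0687z; -0.5052x+-0.3059y = 0.0025−0.0247z
det = 0.3256;  x = -0.0075+0.0895z,  y = 0.0042+-0.0673z
sphere 1 gives Az²+Bz+C=0 with A=1.0125, B=0.1219, C=-0.1671;  B²−4AC=0.6917;  roots -0.4709, 0.3505;  negative root z = -0.4709
x = -0.0496, y = 0.0359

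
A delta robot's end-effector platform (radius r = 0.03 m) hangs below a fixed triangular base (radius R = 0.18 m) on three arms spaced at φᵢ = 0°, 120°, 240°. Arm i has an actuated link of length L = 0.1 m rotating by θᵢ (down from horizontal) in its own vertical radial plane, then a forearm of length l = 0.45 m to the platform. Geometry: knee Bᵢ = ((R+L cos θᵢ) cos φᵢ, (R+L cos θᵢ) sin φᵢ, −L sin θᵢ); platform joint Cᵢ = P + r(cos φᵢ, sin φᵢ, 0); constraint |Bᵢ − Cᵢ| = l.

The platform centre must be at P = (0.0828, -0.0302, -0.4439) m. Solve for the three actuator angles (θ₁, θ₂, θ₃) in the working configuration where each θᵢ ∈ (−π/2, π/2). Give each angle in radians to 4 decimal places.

θ₁ = 0.2616, θ₂ = 1.0466, θ₃ = 0.7852

φ1=0.0° → target in arm frame (0.0828, -0.0302)
  A cos θ + B sin θ = C:  0.0672·cos θ + -0.4439·sin θ = -0.0499
  √(A²+B²)=0.4490;  θ1 = -1.4206+1.6821 ≈ 0.2616
arm 2 (φ=120.0°): x'=-0.0676, y'=-0.0566
  A cos θ + B sin θ = C:  0.2176·cos θ + -0.4439·sin θ = -0.2754
  θ2 = atan2(B,A) + arccos(C/0.4943) = 1.0466
arm 3 (φ=240.0°): x'=-0.0152, y'=0.0868
  e−x'=0.1652;  (l²−L²−(e−x')²−y'²−z²)/2L = -0.1969
  √(A²+B²)=0.4737;  θ3 = -1.2144+1.9996 ≈ 0.7852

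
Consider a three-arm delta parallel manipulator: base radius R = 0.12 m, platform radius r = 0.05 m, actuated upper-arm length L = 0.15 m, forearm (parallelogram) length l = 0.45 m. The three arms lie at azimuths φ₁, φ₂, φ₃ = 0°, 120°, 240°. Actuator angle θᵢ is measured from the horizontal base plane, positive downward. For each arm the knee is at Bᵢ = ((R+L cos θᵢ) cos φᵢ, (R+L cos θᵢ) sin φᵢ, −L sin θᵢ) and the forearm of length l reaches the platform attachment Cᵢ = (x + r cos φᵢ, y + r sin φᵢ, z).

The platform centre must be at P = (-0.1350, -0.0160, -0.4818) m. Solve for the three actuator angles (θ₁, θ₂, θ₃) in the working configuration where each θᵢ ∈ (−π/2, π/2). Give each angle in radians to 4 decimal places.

θ₁ = 1.0471, θ₂ = 0.5235, θ₃ = 0.4359

arm 1 (φ=0.0°): x'=-0.1350, y'=-0.0160
  A cos θ + B sin θ = C:  0.2050·cos θ + -0.4818·sin θ = -0.3147
  γ=atan2(-0.4818,0.2050)=-1.1685;  ψ=arccos(-0.6010)=2.2156;  θ1=γ+ψ≈1.0471
arm 2 (φ=120.0°): x'=0.0536, y'=0.1249
  A cos θ + B sin θ = C:  0.0164·cos θ + -0.4818·sin θ = -0.2267
  γ=atan2(-0.4818,0.0164)=-1.5369;  ψ=arccos(-0.4702)=2.0603;  θ2=γ+ψ≈0.5235
rotate P by −φ3: (0.0814, -0.1089, -0.4818)
  A=-0.0114, B=-0.4818, C=(l²−L²−A²−y'²−z²)/(2L)=-0.2137
  √(A²+B²)=0.4819;  θ3 = -1.5944+2.0303 ≈ 0.4359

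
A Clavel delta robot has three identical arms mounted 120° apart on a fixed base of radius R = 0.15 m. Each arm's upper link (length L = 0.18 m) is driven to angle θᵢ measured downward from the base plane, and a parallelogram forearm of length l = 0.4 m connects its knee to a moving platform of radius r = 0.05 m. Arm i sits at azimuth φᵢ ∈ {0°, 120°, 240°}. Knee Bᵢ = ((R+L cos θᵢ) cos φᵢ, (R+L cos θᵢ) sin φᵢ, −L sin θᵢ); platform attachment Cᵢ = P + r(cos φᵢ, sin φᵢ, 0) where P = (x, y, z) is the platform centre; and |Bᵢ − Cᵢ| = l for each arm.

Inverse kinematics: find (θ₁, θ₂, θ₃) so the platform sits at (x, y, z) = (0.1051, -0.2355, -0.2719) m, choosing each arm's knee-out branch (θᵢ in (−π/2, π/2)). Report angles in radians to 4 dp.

φ1=0.0° → target in arm frame (0.1051, -0.2355)
  A cos θ + B sin θ = C:  -0.0051·cos θ + -0.2719·sin θ = -0.0050
  √(A²+B²)=0.2719;  θ1 = -1.5896+1.5893 ≈ -0.0002
arm 2 (φ=120.0°): x'=-0.2565, y'=0.0267
  e−x'=0.3565;  (l²−L²−(e−x')²−y'²−z²)/2L = -0.2059
  γ=atan2(-0.2719,0.3565)=-0.6516;  ψ=arccos(-0.4593)=2.0480;  θ2=γ+ψ≈1.3964
rotate P by −φ3: (0.1514, 0.2088, -0.2719)
  e−x'=-0.0514;  (l²−L²−(e−x')²−y'²−z²)/2L = 0.0207
  γ=atan2(-0.2719,-0.0514)=-1.7576;  ψ=arccos(0.0747)=1.4960;  θ3=γ+ψ≈-0.2616

θ₁ = -0.0002, θ₂ = 1.3964, θ₃ = -0.2616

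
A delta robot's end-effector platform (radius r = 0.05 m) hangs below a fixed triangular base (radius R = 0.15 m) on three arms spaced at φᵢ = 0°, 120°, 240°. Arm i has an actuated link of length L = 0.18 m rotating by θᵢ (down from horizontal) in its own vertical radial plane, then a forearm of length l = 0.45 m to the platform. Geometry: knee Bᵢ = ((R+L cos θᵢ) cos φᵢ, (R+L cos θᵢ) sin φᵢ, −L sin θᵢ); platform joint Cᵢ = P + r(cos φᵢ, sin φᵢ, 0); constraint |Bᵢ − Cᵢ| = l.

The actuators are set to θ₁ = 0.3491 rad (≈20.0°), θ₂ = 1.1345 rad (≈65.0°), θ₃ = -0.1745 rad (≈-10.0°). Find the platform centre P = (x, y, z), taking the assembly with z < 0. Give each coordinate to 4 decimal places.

(0.0406, -0.2197, -0.3810)

arm 1 at φ=0.0°: (R−r)+L cos θ1 = 0.2691;  S1 = (0.2691, 0.0000, -0.0616)
S2 = (0.1761·cos120.0°, 0.1761·sin120.0°, -0.1631) = (-0.0880, 0.1525, -0.1631)
S3 = (0.2773·cos240.0°, 0.2773·sin240.0°, 0.0313) = (-0.1386, -0.2401, 0.0313)
|S₂|²−|S₁|² = -0.0186;  |S₃|²−|S₁|² = 0.0016
linear system: -0.7144x+0.3050y = -0.0186−-0.2031z; -0.8156x+-0.4802y = 0.0016−0.1856z
det = 0.5918;  x = 0.0143+-0.0692z,  y = -0.0276+0.5041z
into |P−S₁|² = l²: 1.2589z² + 0.1306z + -0.1330 = 0;  Δ = 0.6867;  z = -0.3810 or 0.2773 → z<0 root = -0.3810
x = 0.0406, y = -0.2197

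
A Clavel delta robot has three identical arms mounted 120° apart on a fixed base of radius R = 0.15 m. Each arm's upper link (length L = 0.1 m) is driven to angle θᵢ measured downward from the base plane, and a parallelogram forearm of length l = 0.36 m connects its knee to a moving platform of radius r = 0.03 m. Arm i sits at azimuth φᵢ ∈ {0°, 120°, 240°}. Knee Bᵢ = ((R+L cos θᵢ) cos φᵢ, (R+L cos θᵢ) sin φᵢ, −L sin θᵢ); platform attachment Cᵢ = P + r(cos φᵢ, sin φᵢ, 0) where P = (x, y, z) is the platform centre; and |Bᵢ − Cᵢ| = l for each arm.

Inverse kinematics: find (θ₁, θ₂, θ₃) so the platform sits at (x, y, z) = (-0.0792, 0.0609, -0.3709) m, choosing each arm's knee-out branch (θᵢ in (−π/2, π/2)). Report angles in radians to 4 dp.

rotate P by −φ1: (-0.0792, 0.0609, -0.3709)
  e−x'=0.1992;  (l²−L²−(e−x')²−y'²−z²)/2L = -0.3068
  γ=atan2(-0.3709,0.1992)=-1.0779;  ψ=arccos(-0.7287)=2.3872;  θ1=γ+ψ≈1.3093
φ2=120.0° → target in arm frame (0.0923, 0.0381)
  A=0.0277, B=-0.3709, C=(l²−L²−A²−y'²−z²)/(2L)=-0.1009
  √(A²+B²)=0.3719;  θ2 = -1.4964+1.8456 ≈ 0.3493
rotate P by −φ3: (-0.0131, -0.0990, -0.3709)
  A=0.1331, B=-0.3709, C=(l²−L²−A²−y'²−z²)/(2L)=-0.2275
  γ=atan2(-0.3709,0.1331)=-1.2262;  ψ=arccos(-0.5773)=2.1863;  θ3=γ+ψ≈0.9601

θ₁ = 1.3093, θ₂ = 0.3493, θ₃ = 0.9601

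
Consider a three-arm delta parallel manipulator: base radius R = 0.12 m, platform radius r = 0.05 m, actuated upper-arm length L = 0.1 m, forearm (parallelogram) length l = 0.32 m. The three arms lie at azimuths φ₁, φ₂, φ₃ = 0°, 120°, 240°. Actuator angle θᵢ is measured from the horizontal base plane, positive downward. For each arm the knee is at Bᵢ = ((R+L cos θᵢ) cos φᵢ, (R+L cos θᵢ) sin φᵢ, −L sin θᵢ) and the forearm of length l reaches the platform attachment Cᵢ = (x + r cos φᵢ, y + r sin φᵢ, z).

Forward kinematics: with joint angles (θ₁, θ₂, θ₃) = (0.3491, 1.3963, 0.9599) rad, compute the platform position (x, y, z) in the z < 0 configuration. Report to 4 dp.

(0.1114, -0.0577, -0.3445)

φ1=0.0°: virtual centre (0.1640, 0.0000, -0.0342), radius l
arm 2 at φ=120.0°: e+L cos θ2 = 0.0874;  centre 2 = (-0.0437, 0.0757, -0.0985)
centre 3 = (0.1274·cos240.0°, 0.1274·sin240.0°, -0.0819) = (-0.0637, -0.1103, -0.0819)
subtract pairs → two planes through P
linear system: -0.4153x+0.1513y = -0.0107−-0.1286z; -0.4553x+-0.2206y = -0.0051−-0.0954z
det = 0.1605;  x = 0.0196+-0.2666z,  y = -0.0172+0.1178z
quadratic in z: (1.0850)z²+(0.1414)z+(-0.0801)=0, √Δ=0.6063 → z ∈ {-0.3445, 0.2142}; z = -0.3445 (taking z<0)
x = 0.1114, y = -0.0577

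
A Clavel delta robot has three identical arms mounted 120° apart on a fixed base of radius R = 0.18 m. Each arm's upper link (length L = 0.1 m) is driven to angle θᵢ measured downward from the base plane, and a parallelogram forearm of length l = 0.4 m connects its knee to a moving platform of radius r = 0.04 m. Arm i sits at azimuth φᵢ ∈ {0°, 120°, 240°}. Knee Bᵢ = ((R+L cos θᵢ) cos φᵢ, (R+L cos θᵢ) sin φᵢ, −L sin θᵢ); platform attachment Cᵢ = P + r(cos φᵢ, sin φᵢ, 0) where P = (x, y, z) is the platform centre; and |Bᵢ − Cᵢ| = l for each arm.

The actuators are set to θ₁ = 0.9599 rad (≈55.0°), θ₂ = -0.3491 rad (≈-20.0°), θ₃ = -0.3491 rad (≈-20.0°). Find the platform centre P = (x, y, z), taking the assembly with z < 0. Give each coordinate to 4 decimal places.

O1 = (0.1974·cos0.0°, 0.1974·sin0.0°, -0.0819) = (0.1974, 0.0000, -0.0819)
arm 2 at φ=120.0°: ρ2 = 0.2340;  O2 = (-0.1170, 0.2026, 0.0342)
φ3=240.0°: virtual centre (-0.1170, -0.2026, 0.0342), radius l
eliminate P² terms by subtracting sphere 1 from 2 and 3
linear system: -0.6287x+0.4052y = 0.0103−0.2322z; -0.6287x+-0.4052y = 0.0103−0.2322z
Cramer: x(z) = -0.0163+0.3694z;  y(z) = 0.0000-0.0000z
sphere 1 gives Az²+Bz+C=0 with A=1.1365, B=0.0060, C=-0.1076;  B²−4AC=0.4893;  roots -0.3104, 0.3051;  negative root z = -0.3104
x = -0.1310, y = 0.0000

(-0.1310, 0.0000, -0.3104)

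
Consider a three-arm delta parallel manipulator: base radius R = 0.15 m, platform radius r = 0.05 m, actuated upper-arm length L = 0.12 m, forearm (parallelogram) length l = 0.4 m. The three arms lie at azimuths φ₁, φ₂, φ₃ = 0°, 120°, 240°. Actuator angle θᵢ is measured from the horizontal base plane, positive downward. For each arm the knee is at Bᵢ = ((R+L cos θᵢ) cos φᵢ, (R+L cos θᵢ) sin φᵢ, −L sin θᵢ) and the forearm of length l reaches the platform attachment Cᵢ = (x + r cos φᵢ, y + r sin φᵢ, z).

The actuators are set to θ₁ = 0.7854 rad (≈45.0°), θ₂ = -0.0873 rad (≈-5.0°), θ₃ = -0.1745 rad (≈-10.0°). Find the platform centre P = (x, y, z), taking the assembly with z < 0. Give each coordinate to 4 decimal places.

(-0.1263, -0.0091, -0.3360)

arm 1 at φ=0.0°: ρ1 = 0.1849;  O1 = (0.1849, 0.0000, -0.0849)
arm 2 at φ=120.0°: ρ2 = 0.2195;  O2 = (-0.1098, 0.1901, 0.0105)
arm 3 at φ=240.0°: ρ3 = 0.2182;  O3 = (-0.1091, -0.1889, 0.0208)
subtract pairs → two planes through P
[-0.5892 0.3803 0.1906]·P = 0.0069;  [-0.5879 -0.3779 0.2114]·P = 0.0067
det = 0.4462;  x = -0.0116+0.3416z,  y = 0.0003+0.0280z
quadratic in z: (1.1175)z²+(0.0356)z+(-0.1142)=0, √Δ=0.7154 → z ∈ {-0.3360, 0.3042}; z = -0.3360 (taking z<0)
x = -0.1263, y = -0.0091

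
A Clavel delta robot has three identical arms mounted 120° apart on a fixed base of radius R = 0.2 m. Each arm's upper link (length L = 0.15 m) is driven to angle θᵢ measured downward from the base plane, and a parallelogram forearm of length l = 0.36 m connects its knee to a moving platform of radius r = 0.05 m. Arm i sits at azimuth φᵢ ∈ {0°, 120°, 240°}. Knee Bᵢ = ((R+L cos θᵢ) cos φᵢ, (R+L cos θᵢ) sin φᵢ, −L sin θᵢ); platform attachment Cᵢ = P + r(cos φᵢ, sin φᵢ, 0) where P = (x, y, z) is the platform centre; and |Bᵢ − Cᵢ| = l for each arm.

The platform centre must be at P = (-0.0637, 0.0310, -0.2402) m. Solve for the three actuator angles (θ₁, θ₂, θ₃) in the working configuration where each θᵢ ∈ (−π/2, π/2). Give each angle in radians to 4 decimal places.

φ1=0.0° → target in arm frame (-0.0637, 0.0310)
  A cos θ + B sin θ = C:  0.2137·cos θ + -0.2402·sin θ = 0.0093
  γ=atan2(-0.2402,0.2137)=-0.8437;  ψ=arccos(0.0288)=1.5420;  θ1=γ+ψ≈0.6983
rotate P by −φ2: (0.0587, 0.0397, -0.2402)
  e−x'=0.0913;  (l²−L²−(e−x')²−y'²−z²)/2L = 0.1316
  √(A²+B²)=0.2570;  θ2 = -1.2076+1.0329 ≈ -0.1746
rotate P by −φ3: (0.0050, -0.0707, -0.2402)
  e−x'=0.1450;  (l²−L²−(e−x')²−y'²−z²)/2L = 0.0780
  θ3 = atan2(B,A) + arccos(C/0.2806) = 0.2616

θ₁ = 0.6983, θ₂ = -0.1746, θ₃ = 0.2616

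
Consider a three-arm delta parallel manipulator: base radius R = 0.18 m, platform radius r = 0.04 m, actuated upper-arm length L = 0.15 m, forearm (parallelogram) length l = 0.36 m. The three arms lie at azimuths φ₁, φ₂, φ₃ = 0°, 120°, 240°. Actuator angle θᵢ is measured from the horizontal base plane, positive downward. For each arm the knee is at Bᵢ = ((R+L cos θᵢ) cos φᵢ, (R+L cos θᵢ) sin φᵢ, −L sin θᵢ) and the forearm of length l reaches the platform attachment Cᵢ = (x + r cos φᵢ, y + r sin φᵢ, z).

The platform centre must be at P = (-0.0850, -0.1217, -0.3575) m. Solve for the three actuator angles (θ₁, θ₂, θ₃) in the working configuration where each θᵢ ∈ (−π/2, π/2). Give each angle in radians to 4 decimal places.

θ₁ = 1.3092, θ₂ = 1.2216, θ₃ = 0.1743

arm 1 (φ=0.0°): x'=-0.0850, y'=-0.1217
  e−x'=0.2250;  (l²−L²−(e−x')²−y'²−z²)/2L = -0.2871
  γ=atan2(-0.3575,0.2250)=-1.0091;  ψ=arccos(-0.6798)=2.3182;  θ1=γ+ψ≈1.3092
rotate P by −φ2: (-0.0629, 0.1345, -0.3575)
  A=0.2029, B=-0.3575, C=(l²−L²−A²−y'²−z²)/(2L)=-0.2665
  √(A²+B²)=0.4111;  θ2 = -1.0546+2.2762 ≈ 1.2216
φ3=240.0° → target in arm frame (0.1479, -0.0128)
  A cos θ + B sin θ = C:  -0.0079·cos θ + -0.3575·sin θ = -0.0698
  γ=atan2(-0.3575,-0.0079)=-1.5929;  ψ=arccos(-0.1951)=1.7672;  θ3=γ+ψ≈0.1743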